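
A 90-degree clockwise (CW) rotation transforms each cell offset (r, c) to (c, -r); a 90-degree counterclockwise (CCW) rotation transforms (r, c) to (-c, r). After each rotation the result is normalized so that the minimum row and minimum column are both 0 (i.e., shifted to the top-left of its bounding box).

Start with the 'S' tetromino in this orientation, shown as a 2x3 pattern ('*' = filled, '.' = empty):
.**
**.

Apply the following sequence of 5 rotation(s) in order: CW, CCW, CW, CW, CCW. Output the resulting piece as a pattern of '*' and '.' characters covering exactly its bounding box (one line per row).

Answer: *.
**
.*

Derivation:
Start:
.**
**.
After rotation 1 (CW):
*.
**
.*
After rotation 2 (CCW):
.**
**.
After rotation 3 (CW):
*.
**
.*
After rotation 4 (CW):
.**
**.
After rotation 5 (CCW):
*.
**
.*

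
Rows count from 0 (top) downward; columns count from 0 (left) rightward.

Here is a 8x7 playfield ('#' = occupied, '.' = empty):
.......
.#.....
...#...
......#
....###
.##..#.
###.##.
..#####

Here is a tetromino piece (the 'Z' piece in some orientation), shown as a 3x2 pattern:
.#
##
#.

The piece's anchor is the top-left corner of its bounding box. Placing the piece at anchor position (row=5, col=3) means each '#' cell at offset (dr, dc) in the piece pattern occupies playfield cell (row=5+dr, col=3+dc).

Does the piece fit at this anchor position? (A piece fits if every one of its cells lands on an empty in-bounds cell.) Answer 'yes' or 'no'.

Answer: no

Derivation:
Check each piece cell at anchor (5, 3):
  offset (0,1) -> (5,4): empty -> OK
  offset (1,0) -> (6,3): empty -> OK
  offset (1,1) -> (6,4): occupied ('#') -> FAIL
  offset (2,0) -> (7,3): occupied ('#') -> FAIL
All cells valid: no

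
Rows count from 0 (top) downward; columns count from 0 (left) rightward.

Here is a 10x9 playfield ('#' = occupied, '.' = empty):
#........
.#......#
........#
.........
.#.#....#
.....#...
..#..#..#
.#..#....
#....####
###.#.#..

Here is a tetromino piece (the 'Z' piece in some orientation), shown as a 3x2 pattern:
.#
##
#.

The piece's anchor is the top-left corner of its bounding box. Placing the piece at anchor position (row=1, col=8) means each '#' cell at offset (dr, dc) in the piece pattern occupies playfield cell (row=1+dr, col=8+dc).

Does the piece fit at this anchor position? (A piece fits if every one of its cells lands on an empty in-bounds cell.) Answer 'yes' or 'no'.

Check each piece cell at anchor (1, 8):
  offset (0,1) -> (1,9): out of bounds -> FAIL
  offset (1,0) -> (2,8): occupied ('#') -> FAIL
  offset (1,1) -> (2,9): out of bounds -> FAIL
  offset (2,0) -> (3,8): empty -> OK
All cells valid: no

Answer: no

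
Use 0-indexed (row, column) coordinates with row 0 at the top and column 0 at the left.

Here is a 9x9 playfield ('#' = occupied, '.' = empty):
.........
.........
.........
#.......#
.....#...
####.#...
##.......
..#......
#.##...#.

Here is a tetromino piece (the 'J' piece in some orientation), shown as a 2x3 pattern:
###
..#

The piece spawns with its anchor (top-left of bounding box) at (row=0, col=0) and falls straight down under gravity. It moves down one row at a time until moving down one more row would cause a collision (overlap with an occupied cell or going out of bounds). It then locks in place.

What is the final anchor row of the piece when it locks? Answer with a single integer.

Answer: 2

Derivation:
Spawn at (row=0, col=0). Try each row:
  row 0: fits
  row 1: fits
  row 2: fits
  row 3: blocked -> lock at row 2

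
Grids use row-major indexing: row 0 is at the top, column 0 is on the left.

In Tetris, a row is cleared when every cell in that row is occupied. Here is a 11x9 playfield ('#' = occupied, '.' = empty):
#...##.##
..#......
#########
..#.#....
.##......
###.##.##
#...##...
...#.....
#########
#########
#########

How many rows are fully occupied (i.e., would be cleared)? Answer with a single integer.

Check each row:
  row 0: 4 empty cells -> not full
  row 1: 8 empty cells -> not full
  row 2: 0 empty cells -> FULL (clear)
  row 3: 7 empty cells -> not full
  row 4: 7 empty cells -> not full
  row 5: 2 empty cells -> not full
  row 6: 6 empty cells -> not full
  row 7: 8 empty cells -> not full
  row 8: 0 empty cells -> FULL (clear)
  row 9: 0 empty cells -> FULL (clear)
  row 10: 0 empty cells -> FULL (clear)
Total rows cleared: 4

Answer: 4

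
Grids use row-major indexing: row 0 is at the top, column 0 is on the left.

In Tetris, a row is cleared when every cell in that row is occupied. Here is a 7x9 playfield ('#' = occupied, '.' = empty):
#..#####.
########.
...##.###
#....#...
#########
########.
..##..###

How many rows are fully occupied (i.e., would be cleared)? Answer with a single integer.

Answer: 1

Derivation:
Check each row:
  row 0: 3 empty cells -> not full
  row 1: 1 empty cell -> not full
  row 2: 4 empty cells -> not full
  row 3: 7 empty cells -> not full
  row 4: 0 empty cells -> FULL (clear)
  row 5: 1 empty cell -> not full
  row 6: 4 empty cells -> not full
Total rows cleared: 1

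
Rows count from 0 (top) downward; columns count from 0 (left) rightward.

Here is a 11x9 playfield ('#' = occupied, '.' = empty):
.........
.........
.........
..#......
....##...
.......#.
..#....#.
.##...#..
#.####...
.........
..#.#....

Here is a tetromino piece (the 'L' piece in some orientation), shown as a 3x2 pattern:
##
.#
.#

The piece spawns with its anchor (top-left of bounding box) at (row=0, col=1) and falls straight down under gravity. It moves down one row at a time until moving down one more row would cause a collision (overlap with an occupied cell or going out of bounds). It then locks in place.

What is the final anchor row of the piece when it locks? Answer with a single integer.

Answer: 0

Derivation:
Spawn at (row=0, col=1). Try each row:
  row 0: fits
  row 1: blocked -> lock at row 0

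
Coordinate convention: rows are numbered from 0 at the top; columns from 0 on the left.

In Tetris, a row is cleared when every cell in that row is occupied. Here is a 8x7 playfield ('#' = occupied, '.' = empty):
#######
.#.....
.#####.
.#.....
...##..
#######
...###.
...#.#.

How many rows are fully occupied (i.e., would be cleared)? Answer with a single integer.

Check each row:
  row 0: 0 empty cells -> FULL (clear)
  row 1: 6 empty cells -> not full
  row 2: 2 empty cells -> not full
  row 3: 6 empty cells -> not full
  row 4: 5 empty cells -> not full
  row 5: 0 empty cells -> FULL (clear)
  row 6: 4 empty cells -> not full
  row 7: 5 empty cells -> not full
Total rows cleared: 2

Answer: 2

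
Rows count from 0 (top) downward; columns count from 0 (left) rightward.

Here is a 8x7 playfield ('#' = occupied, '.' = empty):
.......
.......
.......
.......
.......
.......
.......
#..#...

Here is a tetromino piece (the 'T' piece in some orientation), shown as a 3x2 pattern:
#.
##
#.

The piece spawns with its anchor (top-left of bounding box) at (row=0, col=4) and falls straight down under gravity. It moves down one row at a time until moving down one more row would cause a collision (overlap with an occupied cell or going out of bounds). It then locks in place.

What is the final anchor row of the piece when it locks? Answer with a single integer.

Spawn at (row=0, col=4). Try each row:
  row 0: fits
  row 1: fits
  row 2: fits
  row 3: fits
  row 4: fits
  row 5: fits
  row 6: blocked -> lock at row 5

Answer: 5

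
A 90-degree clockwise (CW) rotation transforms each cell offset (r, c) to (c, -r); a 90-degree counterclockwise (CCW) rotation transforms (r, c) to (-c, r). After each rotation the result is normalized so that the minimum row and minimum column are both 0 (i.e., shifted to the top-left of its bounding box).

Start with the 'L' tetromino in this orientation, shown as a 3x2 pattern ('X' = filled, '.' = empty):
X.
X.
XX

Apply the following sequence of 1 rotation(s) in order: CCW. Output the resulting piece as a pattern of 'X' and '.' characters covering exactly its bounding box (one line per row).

Answer: ..X
XXX

Derivation:
Start:
X.
X.
XX
After rotation 1 (CCW):
..X
XXX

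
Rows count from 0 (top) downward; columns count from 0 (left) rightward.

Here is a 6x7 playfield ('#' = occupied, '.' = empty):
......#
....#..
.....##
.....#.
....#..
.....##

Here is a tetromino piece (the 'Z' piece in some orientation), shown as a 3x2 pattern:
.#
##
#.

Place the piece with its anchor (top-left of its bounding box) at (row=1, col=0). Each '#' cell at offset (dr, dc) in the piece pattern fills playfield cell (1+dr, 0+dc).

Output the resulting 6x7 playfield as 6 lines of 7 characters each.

Fill (1+0,0+1) = (1,1)
Fill (1+1,0+0) = (2,0)
Fill (1+1,0+1) = (2,1)
Fill (1+2,0+0) = (3,0)

Answer: ......#
.#..#..
##...##
#....#.
....#..
.....##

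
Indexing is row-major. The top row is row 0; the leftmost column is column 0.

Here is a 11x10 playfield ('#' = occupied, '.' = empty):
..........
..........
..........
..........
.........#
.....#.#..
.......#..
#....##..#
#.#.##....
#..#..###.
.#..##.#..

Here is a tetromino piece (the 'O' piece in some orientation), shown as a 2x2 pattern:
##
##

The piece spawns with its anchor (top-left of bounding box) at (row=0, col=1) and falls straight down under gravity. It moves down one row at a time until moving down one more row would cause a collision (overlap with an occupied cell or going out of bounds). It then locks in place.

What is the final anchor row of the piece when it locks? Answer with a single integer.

Answer: 6

Derivation:
Spawn at (row=0, col=1). Try each row:
  row 0: fits
  row 1: fits
  row 2: fits
  row 3: fits
  row 4: fits
  row 5: fits
  row 6: fits
  row 7: blocked -> lock at row 6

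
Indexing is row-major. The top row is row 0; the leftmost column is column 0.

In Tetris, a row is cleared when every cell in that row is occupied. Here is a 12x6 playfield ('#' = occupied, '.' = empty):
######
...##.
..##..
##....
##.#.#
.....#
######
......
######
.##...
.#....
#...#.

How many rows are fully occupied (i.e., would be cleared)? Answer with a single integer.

Answer: 3

Derivation:
Check each row:
  row 0: 0 empty cells -> FULL (clear)
  row 1: 4 empty cells -> not full
  row 2: 4 empty cells -> not full
  row 3: 4 empty cells -> not full
  row 4: 2 empty cells -> not full
  row 5: 5 empty cells -> not full
  row 6: 0 empty cells -> FULL (clear)
  row 7: 6 empty cells -> not full
  row 8: 0 empty cells -> FULL (clear)
  row 9: 4 empty cells -> not full
  row 10: 5 empty cells -> not full
  row 11: 4 empty cells -> not full
Total rows cleared: 3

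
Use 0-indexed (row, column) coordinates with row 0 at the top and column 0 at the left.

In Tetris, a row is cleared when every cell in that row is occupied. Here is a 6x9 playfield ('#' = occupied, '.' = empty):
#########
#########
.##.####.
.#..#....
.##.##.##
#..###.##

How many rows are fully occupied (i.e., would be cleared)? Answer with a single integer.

Check each row:
  row 0: 0 empty cells -> FULL (clear)
  row 1: 0 empty cells -> FULL (clear)
  row 2: 3 empty cells -> not full
  row 3: 7 empty cells -> not full
  row 4: 3 empty cells -> not full
  row 5: 3 empty cells -> not full
Total rows cleared: 2

Answer: 2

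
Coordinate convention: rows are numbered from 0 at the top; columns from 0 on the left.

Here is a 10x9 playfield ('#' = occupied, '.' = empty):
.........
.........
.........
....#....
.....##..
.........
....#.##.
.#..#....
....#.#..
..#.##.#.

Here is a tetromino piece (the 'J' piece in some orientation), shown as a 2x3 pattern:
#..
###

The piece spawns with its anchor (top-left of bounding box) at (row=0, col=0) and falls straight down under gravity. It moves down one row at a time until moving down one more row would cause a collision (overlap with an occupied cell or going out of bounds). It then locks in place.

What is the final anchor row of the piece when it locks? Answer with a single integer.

Answer: 5

Derivation:
Spawn at (row=0, col=0). Try each row:
  row 0: fits
  row 1: fits
  row 2: fits
  row 3: fits
  row 4: fits
  row 5: fits
  row 6: blocked -> lock at row 5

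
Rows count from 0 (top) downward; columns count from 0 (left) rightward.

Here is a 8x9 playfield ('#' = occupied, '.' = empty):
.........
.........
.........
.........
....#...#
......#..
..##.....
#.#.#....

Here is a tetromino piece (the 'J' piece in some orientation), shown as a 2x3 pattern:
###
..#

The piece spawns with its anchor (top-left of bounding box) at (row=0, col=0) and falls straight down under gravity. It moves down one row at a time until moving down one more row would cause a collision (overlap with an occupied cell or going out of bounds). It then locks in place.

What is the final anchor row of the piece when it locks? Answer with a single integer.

Spawn at (row=0, col=0). Try each row:
  row 0: fits
  row 1: fits
  row 2: fits
  row 3: fits
  row 4: fits
  row 5: blocked -> lock at row 4

Answer: 4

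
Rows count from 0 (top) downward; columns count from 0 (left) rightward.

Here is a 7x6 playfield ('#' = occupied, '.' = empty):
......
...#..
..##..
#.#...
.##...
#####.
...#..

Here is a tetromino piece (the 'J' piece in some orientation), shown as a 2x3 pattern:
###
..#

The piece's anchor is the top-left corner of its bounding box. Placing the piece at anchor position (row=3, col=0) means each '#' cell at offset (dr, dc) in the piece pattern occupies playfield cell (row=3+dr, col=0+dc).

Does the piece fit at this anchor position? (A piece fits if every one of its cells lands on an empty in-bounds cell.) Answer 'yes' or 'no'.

Answer: no

Derivation:
Check each piece cell at anchor (3, 0):
  offset (0,0) -> (3,0): occupied ('#') -> FAIL
  offset (0,1) -> (3,1): empty -> OK
  offset (0,2) -> (3,2): occupied ('#') -> FAIL
  offset (1,2) -> (4,2): occupied ('#') -> FAIL
All cells valid: no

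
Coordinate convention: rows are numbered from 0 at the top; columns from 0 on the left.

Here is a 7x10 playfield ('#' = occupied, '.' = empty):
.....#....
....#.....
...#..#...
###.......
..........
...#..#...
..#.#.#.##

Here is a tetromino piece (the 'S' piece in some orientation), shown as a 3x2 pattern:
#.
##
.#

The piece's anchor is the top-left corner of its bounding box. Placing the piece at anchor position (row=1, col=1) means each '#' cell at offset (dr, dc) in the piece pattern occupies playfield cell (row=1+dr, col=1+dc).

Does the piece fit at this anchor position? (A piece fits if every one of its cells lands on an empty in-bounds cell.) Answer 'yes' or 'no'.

Check each piece cell at anchor (1, 1):
  offset (0,0) -> (1,1): empty -> OK
  offset (1,0) -> (2,1): empty -> OK
  offset (1,1) -> (2,2): empty -> OK
  offset (2,1) -> (3,2): occupied ('#') -> FAIL
All cells valid: no

Answer: no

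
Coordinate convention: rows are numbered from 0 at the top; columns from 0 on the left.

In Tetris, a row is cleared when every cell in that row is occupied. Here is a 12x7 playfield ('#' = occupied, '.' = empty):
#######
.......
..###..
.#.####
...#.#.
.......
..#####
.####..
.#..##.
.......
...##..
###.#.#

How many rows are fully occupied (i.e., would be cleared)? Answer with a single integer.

Check each row:
  row 0: 0 empty cells -> FULL (clear)
  row 1: 7 empty cells -> not full
  row 2: 4 empty cells -> not full
  row 3: 2 empty cells -> not full
  row 4: 5 empty cells -> not full
  row 5: 7 empty cells -> not full
  row 6: 2 empty cells -> not full
  row 7: 3 empty cells -> not full
  row 8: 4 empty cells -> not full
  row 9: 7 empty cells -> not full
  row 10: 5 empty cells -> not full
  row 11: 2 empty cells -> not full
Total rows cleared: 1

Answer: 1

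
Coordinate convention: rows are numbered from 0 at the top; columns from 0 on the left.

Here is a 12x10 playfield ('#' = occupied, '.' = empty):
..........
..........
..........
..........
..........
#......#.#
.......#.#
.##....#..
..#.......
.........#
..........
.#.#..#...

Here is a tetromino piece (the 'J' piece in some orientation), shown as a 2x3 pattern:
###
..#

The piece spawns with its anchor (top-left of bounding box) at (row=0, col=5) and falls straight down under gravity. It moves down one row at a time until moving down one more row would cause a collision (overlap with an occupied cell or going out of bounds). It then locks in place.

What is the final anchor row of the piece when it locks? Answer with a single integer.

Spawn at (row=0, col=5). Try each row:
  row 0: fits
  row 1: fits
  row 2: fits
  row 3: fits
  row 4: blocked -> lock at row 3

Answer: 3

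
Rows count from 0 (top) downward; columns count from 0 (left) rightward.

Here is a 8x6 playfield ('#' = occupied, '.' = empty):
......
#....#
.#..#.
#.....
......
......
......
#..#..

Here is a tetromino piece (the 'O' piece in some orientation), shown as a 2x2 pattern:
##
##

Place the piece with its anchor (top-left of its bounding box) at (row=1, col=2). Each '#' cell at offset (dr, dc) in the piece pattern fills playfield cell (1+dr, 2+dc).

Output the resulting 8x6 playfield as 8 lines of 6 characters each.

Answer: ......
#.##.#
.####.
#.....
......
......
......
#..#..

Derivation:
Fill (1+0,2+0) = (1,2)
Fill (1+0,2+1) = (1,3)
Fill (1+1,2+0) = (2,2)
Fill (1+1,2+1) = (2,3)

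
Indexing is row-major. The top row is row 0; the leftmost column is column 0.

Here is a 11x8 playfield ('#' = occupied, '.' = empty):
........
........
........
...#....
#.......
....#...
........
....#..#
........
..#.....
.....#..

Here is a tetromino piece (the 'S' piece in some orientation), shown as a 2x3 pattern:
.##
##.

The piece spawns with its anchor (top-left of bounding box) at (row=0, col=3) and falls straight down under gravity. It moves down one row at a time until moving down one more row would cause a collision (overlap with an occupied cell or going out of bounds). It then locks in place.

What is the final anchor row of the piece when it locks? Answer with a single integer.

Spawn at (row=0, col=3). Try each row:
  row 0: fits
  row 1: fits
  row 2: blocked -> lock at row 1

Answer: 1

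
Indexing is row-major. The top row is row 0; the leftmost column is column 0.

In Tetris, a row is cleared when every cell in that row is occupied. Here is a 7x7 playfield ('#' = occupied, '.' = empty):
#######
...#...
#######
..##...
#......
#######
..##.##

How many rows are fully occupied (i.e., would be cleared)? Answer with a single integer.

Check each row:
  row 0: 0 empty cells -> FULL (clear)
  row 1: 6 empty cells -> not full
  row 2: 0 empty cells -> FULL (clear)
  row 3: 5 empty cells -> not full
  row 4: 6 empty cells -> not full
  row 5: 0 empty cells -> FULL (clear)
  row 6: 3 empty cells -> not full
Total rows cleared: 3

Answer: 3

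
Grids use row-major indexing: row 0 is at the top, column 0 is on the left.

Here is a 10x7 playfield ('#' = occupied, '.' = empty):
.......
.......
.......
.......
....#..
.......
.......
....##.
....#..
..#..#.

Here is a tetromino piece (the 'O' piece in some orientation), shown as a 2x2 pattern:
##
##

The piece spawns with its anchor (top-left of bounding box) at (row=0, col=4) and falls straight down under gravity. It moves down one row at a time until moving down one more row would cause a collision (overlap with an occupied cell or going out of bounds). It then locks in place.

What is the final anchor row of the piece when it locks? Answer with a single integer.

Spawn at (row=0, col=4). Try each row:
  row 0: fits
  row 1: fits
  row 2: fits
  row 3: blocked -> lock at row 2

Answer: 2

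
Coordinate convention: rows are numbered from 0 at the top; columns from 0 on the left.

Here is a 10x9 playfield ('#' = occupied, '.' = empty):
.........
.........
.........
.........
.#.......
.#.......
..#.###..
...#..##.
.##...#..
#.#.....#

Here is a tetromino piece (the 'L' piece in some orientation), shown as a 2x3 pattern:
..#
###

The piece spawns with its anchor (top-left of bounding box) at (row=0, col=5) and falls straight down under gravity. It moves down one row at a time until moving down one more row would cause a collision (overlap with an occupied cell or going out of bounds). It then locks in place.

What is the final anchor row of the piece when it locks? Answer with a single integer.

Spawn at (row=0, col=5). Try each row:
  row 0: fits
  row 1: fits
  row 2: fits
  row 3: fits
  row 4: fits
  row 5: blocked -> lock at row 4

Answer: 4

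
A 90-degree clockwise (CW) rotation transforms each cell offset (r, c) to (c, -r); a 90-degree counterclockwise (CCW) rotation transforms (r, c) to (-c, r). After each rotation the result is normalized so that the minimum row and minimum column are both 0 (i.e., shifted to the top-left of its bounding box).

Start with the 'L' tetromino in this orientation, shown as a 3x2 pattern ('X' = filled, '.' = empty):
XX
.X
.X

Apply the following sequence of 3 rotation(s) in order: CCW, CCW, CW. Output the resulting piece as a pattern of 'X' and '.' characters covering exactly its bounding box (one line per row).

Answer: XXX
X..

Derivation:
Start:
XX
.X
.X
After rotation 1 (CCW):
XXX
X..
After rotation 2 (CCW):
X.
X.
XX
After rotation 3 (CW):
XXX
X..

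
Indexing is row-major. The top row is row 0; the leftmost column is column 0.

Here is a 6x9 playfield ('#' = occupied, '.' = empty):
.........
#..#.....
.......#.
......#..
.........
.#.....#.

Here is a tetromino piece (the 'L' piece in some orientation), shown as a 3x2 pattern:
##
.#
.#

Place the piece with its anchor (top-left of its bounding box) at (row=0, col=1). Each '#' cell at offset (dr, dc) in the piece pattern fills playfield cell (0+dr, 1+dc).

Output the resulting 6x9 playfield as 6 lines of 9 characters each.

Fill (0+0,1+0) = (0,1)
Fill (0+0,1+1) = (0,2)
Fill (0+1,1+1) = (1,2)
Fill (0+2,1+1) = (2,2)

Answer: .##......
#.##.....
..#....#.
......#..
.........
.#.....#.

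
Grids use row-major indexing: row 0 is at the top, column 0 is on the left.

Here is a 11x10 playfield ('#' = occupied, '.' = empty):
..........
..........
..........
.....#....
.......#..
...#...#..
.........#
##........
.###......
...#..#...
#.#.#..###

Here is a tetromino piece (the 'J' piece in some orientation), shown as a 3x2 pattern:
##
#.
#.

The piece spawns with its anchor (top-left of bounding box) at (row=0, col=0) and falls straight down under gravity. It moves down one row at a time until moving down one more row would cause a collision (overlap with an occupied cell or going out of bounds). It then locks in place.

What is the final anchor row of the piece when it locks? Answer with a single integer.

Answer: 4

Derivation:
Spawn at (row=0, col=0). Try each row:
  row 0: fits
  row 1: fits
  row 2: fits
  row 3: fits
  row 4: fits
  row 5: blocked -> lock at row 4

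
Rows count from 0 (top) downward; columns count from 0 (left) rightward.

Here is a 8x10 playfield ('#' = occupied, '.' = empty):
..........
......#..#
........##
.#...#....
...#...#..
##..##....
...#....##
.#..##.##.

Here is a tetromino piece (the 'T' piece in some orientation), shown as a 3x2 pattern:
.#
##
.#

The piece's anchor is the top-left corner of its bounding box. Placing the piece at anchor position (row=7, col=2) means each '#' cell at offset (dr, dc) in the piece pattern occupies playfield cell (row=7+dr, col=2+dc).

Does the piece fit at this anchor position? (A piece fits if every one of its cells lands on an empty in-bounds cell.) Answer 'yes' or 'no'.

Check each piece cell at anchor (7, 2):
  offset (0,1) -> (7,3): empty -> OK
  offset (1,0) -> (8,2): out of bounds -> FAIL
  offset (1,1) -> (8,3): out of bounds -> FAIL
  offset (2,1) -> (9,3): out of bounds -> FAIL
All cells valid: no

Answer: no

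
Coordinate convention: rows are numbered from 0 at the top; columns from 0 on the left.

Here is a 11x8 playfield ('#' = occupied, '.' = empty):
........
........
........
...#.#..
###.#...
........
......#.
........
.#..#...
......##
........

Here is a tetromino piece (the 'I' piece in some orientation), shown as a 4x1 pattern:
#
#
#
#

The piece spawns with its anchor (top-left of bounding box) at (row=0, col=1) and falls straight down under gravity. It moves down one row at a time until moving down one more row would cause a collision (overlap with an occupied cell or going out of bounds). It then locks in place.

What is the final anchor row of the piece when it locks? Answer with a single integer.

Spawn at (row=0, col=1). Try each row:
  row 0: fits
  row 1: blocked -> lock at row 0

Answer: 0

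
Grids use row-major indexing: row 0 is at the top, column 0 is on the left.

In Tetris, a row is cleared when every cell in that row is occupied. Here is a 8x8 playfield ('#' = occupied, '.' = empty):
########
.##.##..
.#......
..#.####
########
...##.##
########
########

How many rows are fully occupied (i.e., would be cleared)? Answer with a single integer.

Check each row:
  row 0: 0 empty cells -> FULL (clear)
  row 1: 4 empty cells -> not full
  row 2: 7 empty cells -> not full
  row 3: 3 empty cells -> not full
  row 4: 0 empty cells -> FULL (clear)
  row 5: 4 empty cells -> not full
  row 6: 0 empty cells -> FULL (clear)
  row 7: 0 empty cells -> FULL (clear)
Total rows cleared: 4

Answer: 4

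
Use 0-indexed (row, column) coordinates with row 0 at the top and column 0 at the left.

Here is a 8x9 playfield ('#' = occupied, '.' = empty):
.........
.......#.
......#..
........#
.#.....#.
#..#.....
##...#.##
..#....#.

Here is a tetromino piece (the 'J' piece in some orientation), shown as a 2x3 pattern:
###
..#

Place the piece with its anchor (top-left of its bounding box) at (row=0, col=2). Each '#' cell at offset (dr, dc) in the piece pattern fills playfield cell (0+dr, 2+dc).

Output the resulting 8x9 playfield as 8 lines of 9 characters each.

Answer: ..###....
....#..#.
......#..
........#
.#.....#.
#..#.....
##...#.##
..#....#.

Derivation:
Fill (0+0,2+0) = (0,2)
Fill (0+0,2+1) = (0,3)
Fill (0+0,2+2) = (0,4)
Fill (0+1,2+2) = (1,4)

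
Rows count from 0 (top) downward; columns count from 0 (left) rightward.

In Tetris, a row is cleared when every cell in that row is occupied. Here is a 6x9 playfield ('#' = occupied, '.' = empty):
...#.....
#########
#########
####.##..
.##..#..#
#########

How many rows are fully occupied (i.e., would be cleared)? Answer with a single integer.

Answer: 3

Derivation:
Check each row:
  row 0: 8 empty cells -> not full
  row 1: 0 empty cells -> FULL (clear)
  row 2: 0 empty cells -> FULL (clear)
  row 3: 3 empty cells -> not full
  row 4: 5 empty cells -> not full
  row 5: 0 empty cells -> FULL (clear)
Total rows cleared: 3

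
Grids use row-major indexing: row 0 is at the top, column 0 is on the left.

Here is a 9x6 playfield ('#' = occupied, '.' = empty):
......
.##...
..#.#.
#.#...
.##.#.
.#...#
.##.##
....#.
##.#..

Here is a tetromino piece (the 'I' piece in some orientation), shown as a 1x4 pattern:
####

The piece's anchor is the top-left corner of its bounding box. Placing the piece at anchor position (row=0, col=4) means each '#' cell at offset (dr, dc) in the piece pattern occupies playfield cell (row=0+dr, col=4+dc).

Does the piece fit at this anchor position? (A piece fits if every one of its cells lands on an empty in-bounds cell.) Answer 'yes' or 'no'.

Check each piece cell at anchor (0, 4):
  offset (0,0) -> (0,4): empty -> OK
  offset (0,1) -> (0,5): empty -> OK
  offset (0,2) -> (0,6): out of bounds -> FAIL
  offset (0,3) -> (0,7): out of bounds -> FAIL
All cells valid: no

Answer: no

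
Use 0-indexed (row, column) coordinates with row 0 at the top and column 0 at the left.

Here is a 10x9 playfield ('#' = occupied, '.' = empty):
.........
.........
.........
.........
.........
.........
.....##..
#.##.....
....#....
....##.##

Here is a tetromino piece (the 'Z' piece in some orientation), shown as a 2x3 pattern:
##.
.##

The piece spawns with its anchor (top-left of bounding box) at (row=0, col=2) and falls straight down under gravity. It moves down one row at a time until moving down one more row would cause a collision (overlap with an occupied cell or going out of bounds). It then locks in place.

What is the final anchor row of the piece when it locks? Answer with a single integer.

Spawn at (row=0, col=2). Try each row:
  row 0: fits
  row 1: fits
  row 2: fits
  row 3: fits
  row 4: fits
  row 5: fits
  row 6: blocked -> lock at row 5

Answer: 5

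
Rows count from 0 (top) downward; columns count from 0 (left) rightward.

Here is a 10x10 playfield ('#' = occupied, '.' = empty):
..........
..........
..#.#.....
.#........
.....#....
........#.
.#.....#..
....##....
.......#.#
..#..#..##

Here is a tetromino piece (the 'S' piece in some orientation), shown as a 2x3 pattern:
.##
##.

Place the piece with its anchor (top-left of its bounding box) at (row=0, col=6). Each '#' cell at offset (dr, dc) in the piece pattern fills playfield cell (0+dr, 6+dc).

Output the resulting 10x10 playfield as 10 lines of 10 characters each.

Fill (0+0,6+1) = (0,7)
Fill (0+0,6+2) = (0,8)
Fill (0+1,6+0) = (1,6)
Fill (0+1,6+1) = (1,7)

Answer: .......##.
......##..
..#.#.....
.#........
.....#....
........#.
.#.....#..
....##....
.......#.#
..#..#..##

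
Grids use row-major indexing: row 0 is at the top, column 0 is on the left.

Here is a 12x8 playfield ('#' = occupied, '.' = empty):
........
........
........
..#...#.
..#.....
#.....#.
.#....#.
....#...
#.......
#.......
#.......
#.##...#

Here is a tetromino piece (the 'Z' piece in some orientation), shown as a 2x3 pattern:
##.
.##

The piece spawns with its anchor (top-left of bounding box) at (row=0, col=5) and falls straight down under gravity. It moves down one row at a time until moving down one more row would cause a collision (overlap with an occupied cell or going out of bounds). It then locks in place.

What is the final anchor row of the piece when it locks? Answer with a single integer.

Spawn at (row=0, col=5). Try each row:
  row 0: fits
  row 1: fits
  row 2: blocked -> lock at row 1

Answer: 1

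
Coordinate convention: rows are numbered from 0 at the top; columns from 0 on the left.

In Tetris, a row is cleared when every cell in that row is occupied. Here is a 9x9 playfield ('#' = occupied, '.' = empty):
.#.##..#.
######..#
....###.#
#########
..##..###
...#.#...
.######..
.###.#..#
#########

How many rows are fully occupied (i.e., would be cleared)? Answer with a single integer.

Answer: 2

Derivation:
Check each row:
  row 0: 5 empty cells -> not full
  row 1: 2 empty cells -> not full
  row 2: 5 empty cells -> not full
  row 3: 0 empty cells -> FULL (clear)
  row 4: 4 empty cells -> not full
  row 5: 7 empty cells -> not full
  row 6: 3 empty cells -> not full
  row 7: 4 empty cells -> not full
  row 8: 0 empty cells -> FULL (clear)
Total rows cleared: 2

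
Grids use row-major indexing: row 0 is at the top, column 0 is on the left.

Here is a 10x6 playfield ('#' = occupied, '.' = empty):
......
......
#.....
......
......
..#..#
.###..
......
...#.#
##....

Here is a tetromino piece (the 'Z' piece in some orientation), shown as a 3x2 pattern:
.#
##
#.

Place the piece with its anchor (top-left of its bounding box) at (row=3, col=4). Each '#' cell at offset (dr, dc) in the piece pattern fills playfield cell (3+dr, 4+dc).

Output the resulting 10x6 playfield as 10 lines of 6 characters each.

Answer: ......
......
#.....
.....#
....##
..#.##
.###..
......
...#.#
##....

Derivation:
Fill (3+0,4+1) = (3,5)
Fill (3+1,4+0) = (4,4)
Fill (3+1,4+1) = (4,5)
Fill (3+2,4+0) = (5,4)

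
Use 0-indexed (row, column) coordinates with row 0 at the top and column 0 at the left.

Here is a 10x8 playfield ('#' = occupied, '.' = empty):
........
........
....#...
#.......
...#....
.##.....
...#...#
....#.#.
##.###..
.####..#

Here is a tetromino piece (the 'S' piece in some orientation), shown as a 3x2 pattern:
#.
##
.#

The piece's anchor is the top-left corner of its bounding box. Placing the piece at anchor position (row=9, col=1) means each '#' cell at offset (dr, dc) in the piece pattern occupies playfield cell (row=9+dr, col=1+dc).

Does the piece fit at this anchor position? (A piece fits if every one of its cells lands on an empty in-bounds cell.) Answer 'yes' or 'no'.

Answer: no

Derivation:
Check each piece cell at anchor (9, 1):
  offset (0,0) -> (9,1): occupied ('#') -> FAIL
  offset (1,0) -> (10,1): out of bounds -> FAIL
  offset (1,1) -> (10,2): out of bounds -> FAIL
  offset (2,1) -> (11,2): out of bounds -> FAIL
All cells valid: no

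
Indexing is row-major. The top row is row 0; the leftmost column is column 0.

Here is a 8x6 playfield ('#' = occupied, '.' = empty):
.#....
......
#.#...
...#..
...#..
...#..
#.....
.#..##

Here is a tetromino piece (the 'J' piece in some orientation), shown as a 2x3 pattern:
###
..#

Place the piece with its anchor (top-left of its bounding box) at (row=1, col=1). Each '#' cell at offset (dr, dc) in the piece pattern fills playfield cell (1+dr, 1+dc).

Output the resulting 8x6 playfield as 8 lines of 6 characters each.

Fill (1+0,1+0) = (1,1)
Fill (1+0,1+1) = (1,2)
Fill (1+0,1+2) = (1,3)
Fill (1+1,1+2) = (2,3)

Answer: .#....
.###..
#.##..
...#..
...#..
...#..
#.....
.#..##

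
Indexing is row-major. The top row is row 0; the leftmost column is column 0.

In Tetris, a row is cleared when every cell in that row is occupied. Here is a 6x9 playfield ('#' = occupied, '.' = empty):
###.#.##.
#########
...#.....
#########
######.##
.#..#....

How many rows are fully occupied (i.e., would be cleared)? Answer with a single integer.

Check each row:
  row 0: 3 empty cells -> not full
  row 1: 0 empty cells -> FULL (clear)
  row 2: 8 empty cells -> not full
  row 3: 0 empty cells -> FULL (clear)
  row 4: 1 empty cell -> not full
  row 5: 7 empty cells -> not full
Total rows cleared: 2

Answer: 2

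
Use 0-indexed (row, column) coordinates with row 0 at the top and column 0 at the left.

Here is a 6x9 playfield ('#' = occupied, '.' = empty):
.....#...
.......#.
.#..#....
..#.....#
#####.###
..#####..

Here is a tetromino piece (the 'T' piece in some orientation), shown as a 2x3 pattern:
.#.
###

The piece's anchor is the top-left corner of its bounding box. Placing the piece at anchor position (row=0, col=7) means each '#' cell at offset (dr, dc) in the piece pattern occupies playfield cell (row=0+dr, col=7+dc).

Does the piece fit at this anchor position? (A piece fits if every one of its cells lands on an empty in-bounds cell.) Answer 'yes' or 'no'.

Check each piece cell at anchor (0, 7):
  offset (0,1) -> (0,8): empty -> OK
  offset (1,0) -> (1,7): occupied ('#') -> FAIL
  offset (1,1) -> (1,8): empty -> OK
  offset (1,2) -> (1,9): out of bounds -> FAIL
All cells valid: no

Answer: no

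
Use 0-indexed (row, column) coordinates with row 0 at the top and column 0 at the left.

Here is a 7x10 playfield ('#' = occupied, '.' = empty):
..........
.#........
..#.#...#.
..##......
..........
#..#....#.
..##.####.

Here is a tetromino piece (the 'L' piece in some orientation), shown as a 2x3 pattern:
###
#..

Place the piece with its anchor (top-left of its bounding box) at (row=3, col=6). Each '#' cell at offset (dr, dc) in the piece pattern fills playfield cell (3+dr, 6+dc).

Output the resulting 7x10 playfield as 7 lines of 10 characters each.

Fill (3+0,6+0) = (3,6)
Fill (3+0,6+1) = (3,7)
Fill (3+0,6+2) = (3,8)
Fill (3+1,6+0) = (4,6)

Answer: ..........
.#........
..#.#...#.
..##..###.
......#...
#..#....#.
..##.####.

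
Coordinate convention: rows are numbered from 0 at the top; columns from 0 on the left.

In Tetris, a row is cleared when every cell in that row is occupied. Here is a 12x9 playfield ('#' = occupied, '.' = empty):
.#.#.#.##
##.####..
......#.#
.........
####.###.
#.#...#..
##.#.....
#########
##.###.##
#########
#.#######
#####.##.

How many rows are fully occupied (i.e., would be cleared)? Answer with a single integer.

Check each row:
  row 0: 4 empty cells -> not full
  row 1: 3 empty cells -> not full
  row 2: 7 empty cells -> not full
  row 3: 9 empty cells -> not full
  row 4: 2 empty cells -> not full
  row 5: 6 empty cells -> not full
  row 6: 6 empty cells -> not full
  row 7: 0 empty cells -> FULL (clear)
  row 8: 2 empty cells -> not full
  row 9: 0 empty cells -> FULL (clear)
  row 10: 1 empty cell -> not full
  row 11: 2 empty cells -> not full
Total rows cleared: 2

Answer: 2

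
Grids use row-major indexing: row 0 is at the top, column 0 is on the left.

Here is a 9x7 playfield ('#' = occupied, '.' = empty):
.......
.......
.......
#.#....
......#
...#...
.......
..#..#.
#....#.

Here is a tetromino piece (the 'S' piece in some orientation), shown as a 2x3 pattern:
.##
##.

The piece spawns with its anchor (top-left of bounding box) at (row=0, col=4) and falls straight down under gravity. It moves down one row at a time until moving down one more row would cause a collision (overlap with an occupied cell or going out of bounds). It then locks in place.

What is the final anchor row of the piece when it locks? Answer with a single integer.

Answer: 3

Derivation:
Spawn at (row=0, col=4). Try each row:
  row 0: fits
  row 1: fits
  row 2: fits
  row 3: fits
  row 4: blocked -> lock at row 3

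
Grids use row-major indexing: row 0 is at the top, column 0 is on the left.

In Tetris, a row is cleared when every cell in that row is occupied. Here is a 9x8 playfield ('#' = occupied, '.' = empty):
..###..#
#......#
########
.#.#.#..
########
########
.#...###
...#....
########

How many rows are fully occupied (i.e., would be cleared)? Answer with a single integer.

Check each row:
  row 0: 4 empty cells -> not full
  row 1: 6 empty cells -> not full
  row 2: 0 empty cells -> FULL (clear)
  row 3: 5 empty cells -> not full
  row 4: 0 empty cells -> FULL (clear)
  row 5: 0 empty cells -> FULL (clear)
  row 6: 4 empty cells -> not full
  row 7: 7 empty cells -> not full
  row 8: 0 empty cells -> FULL (clear)
Total rows cleared: 4

Answer: 4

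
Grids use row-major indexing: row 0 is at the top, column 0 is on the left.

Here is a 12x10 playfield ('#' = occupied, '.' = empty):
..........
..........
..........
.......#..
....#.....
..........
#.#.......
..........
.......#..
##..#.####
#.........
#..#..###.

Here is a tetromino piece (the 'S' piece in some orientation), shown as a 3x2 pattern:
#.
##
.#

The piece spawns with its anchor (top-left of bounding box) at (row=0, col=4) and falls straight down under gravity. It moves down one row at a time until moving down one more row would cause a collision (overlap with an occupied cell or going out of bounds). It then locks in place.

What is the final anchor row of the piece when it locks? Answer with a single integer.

Answer: 2

Derivation:
Spawn at (row=0, col=4). Try each row:
  row 0: fits
  row 1: fits
  row 2: fits
  row 3: blocked -> lock at row 2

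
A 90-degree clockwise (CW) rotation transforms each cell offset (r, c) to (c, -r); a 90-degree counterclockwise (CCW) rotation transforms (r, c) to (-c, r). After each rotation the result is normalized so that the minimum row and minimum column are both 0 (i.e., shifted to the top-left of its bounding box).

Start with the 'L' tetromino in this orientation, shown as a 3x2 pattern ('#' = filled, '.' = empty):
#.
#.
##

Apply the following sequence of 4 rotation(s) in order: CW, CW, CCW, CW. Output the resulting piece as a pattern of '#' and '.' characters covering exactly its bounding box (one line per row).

Start:
#.
#.
##
After rotation 1 (CW):
###
#..
After rotation 2 (CW):
##
.#
.#
After rotation 3 (CCW):
###
#..
After rotation 4 (CW):
##
.#
.#

Answer: ##
.#
.#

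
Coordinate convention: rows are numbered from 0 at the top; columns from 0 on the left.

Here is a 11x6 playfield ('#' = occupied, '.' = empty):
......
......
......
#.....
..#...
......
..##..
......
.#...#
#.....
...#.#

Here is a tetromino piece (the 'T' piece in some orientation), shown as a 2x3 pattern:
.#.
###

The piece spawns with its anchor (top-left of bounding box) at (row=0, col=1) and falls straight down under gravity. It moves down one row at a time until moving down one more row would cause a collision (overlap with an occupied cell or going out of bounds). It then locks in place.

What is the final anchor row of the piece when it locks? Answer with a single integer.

Answer: 2

Derivation:
Spawn at (row=0, col=1). Try each row:
  row 0: fits
  row 1: fits
  row 2: fits
  row 3: blocked -> lock at row 2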